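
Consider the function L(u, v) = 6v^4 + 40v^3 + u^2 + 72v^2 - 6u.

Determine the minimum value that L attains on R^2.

L(u,v) separates as P(u) + Q(v), so its minimum is min P + min Q.
P'(u) = 2u - 6 vanishes at u ∈ {3}; Q'(v) = 24v(v + 2)(v + 3) vanishes at v ∈ {-3, -2, 0}.
Local minima of P (where P''>0): P(3)=-9. Local minima of Q: Q(-3)=54, Q(0)=0.
So the global minimum of L is P(3) + Q(0) = -9 + 0 = -9, attained at (3, 0).

-9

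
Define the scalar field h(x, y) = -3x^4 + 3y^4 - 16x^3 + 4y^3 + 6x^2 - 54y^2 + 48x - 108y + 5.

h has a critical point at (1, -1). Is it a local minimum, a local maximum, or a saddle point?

local maximum

The mixed partial ∂²h/∂x∂y is 0, so the Hessian at any point is diag(h_xx, h_yy) = diag(12(-3x^2 - 8x + 1), 12(3y^2 + 2y - 9)).
At (1, -1): H = diag(-120, -96).
Both eigenvalues are negative, so H is negative definite: a local maximum.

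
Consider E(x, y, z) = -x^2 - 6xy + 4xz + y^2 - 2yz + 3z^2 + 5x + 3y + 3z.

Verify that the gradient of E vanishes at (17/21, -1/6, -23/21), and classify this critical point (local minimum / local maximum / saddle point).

saddle point

∇E = (-2x - 6y + 4z + 5, -6x + 2y - 2z + 3, 4x - 2y + 6z + 3); substituting (17/21, -1/6, -23/21) gives ∇E = (0, 0, 0), so (17/21, -1/6, -23/21) is indeed a critical point.
The Hessian is constant: H = [[-2, -6, 4], [-6, 2, -2], [4, -2, 6]].
Leading principal minors: Δ₁ = -2, Δ₂ = -40, Δ₃ = -168.
The minors fit neither the all-positive nor the alternating-sign pattern, so H is indefinite: a saddle point.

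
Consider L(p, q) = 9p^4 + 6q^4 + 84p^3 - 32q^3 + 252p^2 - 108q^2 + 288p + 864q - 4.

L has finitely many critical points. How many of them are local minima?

L separates as a function of p plus a function of q, so ∇L=0 decouples.
∂L/∂p = 36(p + 1)(p + 2)(p + 4) = 0 at p ∈ {-4, -2, -1}; ∂L/∂q = 24(q - 4)(q - 3)(q + 3) = 0 at q ∈ {-3, 3, 4}.
The Hessian is diagonal: diag(L_pp, L_qq). Second derivatives: L_pp(-4)=216, L_pp(-2)=-72, L_pp(-1)=108; L_qq(-3)=1008, L_qq(3)=-144, L_qq(4)=168.
Local minima occur where both diagonal entries positive: (-4, -3), (-4, 4), (-1, -3), (-1, 4). Count: 4.

4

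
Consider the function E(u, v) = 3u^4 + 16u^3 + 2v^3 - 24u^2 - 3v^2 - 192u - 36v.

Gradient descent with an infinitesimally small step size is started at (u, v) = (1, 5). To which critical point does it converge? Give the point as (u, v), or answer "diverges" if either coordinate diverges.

E is separable, so gradient descent decouples: u follows -∂E/∂u, v follows -∂E/∂v.
∂E/∂u = 12(u - 2)(u + 2)(u + 4); at u=1 this is -180, so u increases.
∂E/∂v = 6(v - 3)(v + 2); at v=5 this is 84, so v decreases.
u converges to its nearest critical value 2 (a local min of the u-part); v converges to 3. The iterate converges to (2, 3).

(2, 3)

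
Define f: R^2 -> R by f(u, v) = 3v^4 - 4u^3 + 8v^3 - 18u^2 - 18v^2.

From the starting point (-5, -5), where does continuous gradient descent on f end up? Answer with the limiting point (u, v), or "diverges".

(-3, -3)

f is separable, so gradient descent decouples: u follows -∂f/∂u, v follows -∂f/∂v.
∂f/∂u = -12u(u + 3); at u=-5 this is -120, so u increases.
∂f/∂v = 12v(v - 1)(v + 3); at v=-5 this is -720, so v increases.
u converges to its nearest critical value -3 (a local min of the u-part); v converges to -3. The iterate converges to (-3, -3).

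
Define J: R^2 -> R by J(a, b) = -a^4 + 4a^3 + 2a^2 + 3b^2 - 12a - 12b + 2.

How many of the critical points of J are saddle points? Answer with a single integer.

J separates as a function of a plus a function of b, so ∇J=0 decouples.
∂J/∂a = -4(a - 3)(a - 1)(a + 1) = 0 at a ∈ {-1, 1, 3}; ∂J/∂b = 6(b - 2) = 0 at b ∈ {2}.
The Hessian is diagonal: diag(J_aa, J_bb). Second derivatives: J_aa(-1)=-32, J_aa(1)=16, J_aa(3)=-32; J_bb(2)=6.
Saddle points occur where the two diagonal entries have opposite signs: (-1, 2), (3, 2). Count: 2.

2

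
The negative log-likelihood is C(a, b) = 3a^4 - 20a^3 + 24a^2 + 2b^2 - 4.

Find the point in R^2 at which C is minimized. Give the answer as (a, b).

(4, 0)

C(a,b) separates as P(a) + Q(b) − 4, so its minimum is min P + min Q − 4.
P'(a) = 12a(a - 4)(a - 1) vanishes at a ∈ {0, 1, 4}; Q'(b) = 4b vanishes at b ∈ {0}.
Local minima of P (where P''>0): P(0)=0, P(4)=-128. Local minima of Q: Q(0)=0.
So the global minimum of C is P(4) + Q(0) − 4 = -128 + 0 − 4 = -132, attained at (4, 0).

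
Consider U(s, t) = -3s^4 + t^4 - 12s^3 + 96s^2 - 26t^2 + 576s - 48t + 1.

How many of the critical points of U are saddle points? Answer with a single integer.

U separates as a function of s plus a function of t, so ∇U=0 decouples.
∂U/∂s = -12(s - 4)(s + 3)(s + 4) = 0 at s ∈ {-4, -3, 4}; ∂U/∂t = 4(t - 4)(t + 1)(t + 3) = 0 at t ∈ {-3, -1, 4}.
The Hessian is diagonal: diag(U_ss, U_tt). Second derivatives: U_ss(-4)=-96, U_ss(-3)=84, U_ss(4)=-672; U_tt(-3)=56, U_tt(-1)=-40, U_tt(4)=140.
Saddle points occur where the two diagonal entries have opposite signs: (-4, -3), (-4, 4), (-3, -1), (4, -3), (4, 4). Count: 5.

5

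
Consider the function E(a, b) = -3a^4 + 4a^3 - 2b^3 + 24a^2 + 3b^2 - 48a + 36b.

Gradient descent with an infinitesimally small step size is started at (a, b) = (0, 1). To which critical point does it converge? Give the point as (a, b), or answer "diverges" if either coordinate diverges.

E is separable, so gradient descent decouples: a follows -∂E/∂a, b follows -∂E/∂b.
∂E/∂a = -12(a - 2)(a - 1)(a + 2); at a=0 this is -48, so a increases.
∂E/∂b = -6(b - 3)(b + 2); at b=1 this is 36, so b decreases.
a converges to its nearest critical value 1 (a local min of the a-part); b converges to -2. The iterate converges to (1, -2).

(1, -2)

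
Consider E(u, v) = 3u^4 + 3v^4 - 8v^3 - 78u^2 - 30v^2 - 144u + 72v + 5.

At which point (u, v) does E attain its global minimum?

E(u,v) separates as P(u) + Q(v) + 5, so its minimum is min P + min Q + 5.
P'(u) = 12(u - 4)(u + 1)(u + 3) vanishes at u ∈ {-3, -1, 4}; Q'(v) = 12(v - 3)(v - 1)(v + 2) vanishes at v ∈ {-2, 1, 3}.
Local minima of P (where P''>0): P(-3)=-27, P(4)=-1056. Local minima of Q: Q(-2)=-152, Q(3)=-27.
So the global minimum of E is P(4) + Q(-2) + 5 = -1056 − 152 + 5 = -1203, attained at (4, -2).

(4, -2)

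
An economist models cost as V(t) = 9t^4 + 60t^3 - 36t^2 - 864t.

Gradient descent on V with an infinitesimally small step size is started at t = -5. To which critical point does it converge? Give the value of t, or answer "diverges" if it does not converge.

V'(t) = 36(t - 2)(t + 3)(t + 4), so V'(-5) = -504.
Gradient descent moves in the -V' direction, i.e. t is increasing.
The nearest critical point in that direction is t = -4, where V'' = 216 > 0 (a local minimum). The iterate converges there.

-4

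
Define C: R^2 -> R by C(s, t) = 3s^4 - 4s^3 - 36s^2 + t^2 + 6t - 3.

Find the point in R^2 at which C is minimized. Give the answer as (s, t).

(3, -3)

C(s,t) separates as P(s) + Q(t) − 3, so its minimum is min P + min Q − 3.
P'(s) = 12s(s - 3)(s + 2) vanishes at s ∈ {-2, 0, 3}; Q'(t) = 2(t + 3) vanishes at t ∈ {-3}.
Local minima of P (where P''>0): P(-2)=-64, P(3)=-189. Local minima of Q: Q(-3)=-9.
So the global minimum of C is P(3) + Q(-3) − 3 = -189 − 9 − 3 = -201, attained at (3, -3).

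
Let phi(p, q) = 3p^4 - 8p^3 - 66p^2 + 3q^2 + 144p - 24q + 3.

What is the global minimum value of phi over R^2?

-612

phi(p,q) separates as A(p) + B(q) + 3, so its minimum is min A + min B + 3.
A'(p) = 12(p - 4)(p - 1)(p + 3) vanishes at p ∈ {-3, 1, 4}; B'(q) = 6q - 24 vanishes at q ∈ {4}.
Local minima of A (where A''>0): A(-3)=-567, A(4)=-224. Local minima of B: B(4)=-48.
So the global minimum of phi is A(-3) + B(4) + 3 = -567 − 48 + 3 = -612, attained at (-3, 4).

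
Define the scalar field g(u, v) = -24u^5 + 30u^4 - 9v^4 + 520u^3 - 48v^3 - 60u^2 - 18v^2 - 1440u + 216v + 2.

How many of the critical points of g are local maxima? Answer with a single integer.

4

g separates as a function of u plus a function of v, so ∇g=0 decouples.
∂g/∂u = -120(u - 4)(u - 1)(u + 1)(u + 3) = 0 at u ∈ {-3, -1, 1, 4}; ∂g/∂v = -36(v - 1)(v + 2)(v + 3) = 0 at v ∈ {-3, -2, 1}.
The Hessian is diagonal: diag(g_uu, g_vv). Second derivatives: g_uu(-3)=6720, g_uu(-1)=-2400, g_uu(1)=2880, g_uu(4)=-12600; g_vv(-3)=-144, g_vv(-2)=108, g_vv(1)=-432.
Local maxima occur where both diagonal entries negative: (-1, -3), (-1, 1), (4, -3), (4, 1). Count: 4.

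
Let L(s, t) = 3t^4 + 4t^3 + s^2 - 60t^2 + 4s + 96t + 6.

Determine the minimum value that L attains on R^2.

L(s,t) separates as P(s) + Q(t) + 6, so its minimum is min P + min Q + 6.
P'(s) = 2s + 4 vanishes at s ∈ {-2}; Q'(t) = 12(t - 2)(t - 1)(t + 4) vanishes at t ∈ {-4, 1, 2}.
Local minima of P (where P''>0): P(-2)=-4. Local minima of Q: Q(-4)=-832, Q(2)=32.
So the global minimum of L is P(-2) + Q(-4) + 6 = -4 − 832 + 6 = -830, attained at (-2, -4).

-830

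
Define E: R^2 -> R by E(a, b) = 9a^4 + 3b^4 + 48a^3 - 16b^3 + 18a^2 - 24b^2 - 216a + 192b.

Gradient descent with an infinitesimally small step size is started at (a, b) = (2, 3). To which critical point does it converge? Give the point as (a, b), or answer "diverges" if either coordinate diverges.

(1, 4)

E is separable, so gradient descent decouples: a follows -∂E/∂a, b follows -∂E/∂b.
∂E/∂a = 36(a - 1)(a + 2)(a + 3); at a=2 this is 720, so a decreases.
∂E/∂b = 12(b - 4)(b - 2)(b + 2); at b=3 this is -60, so b increases.
a converges to its nearest critical value 1 (a local min of the a-part); b converges to 4. The iterate converges to (1, 4).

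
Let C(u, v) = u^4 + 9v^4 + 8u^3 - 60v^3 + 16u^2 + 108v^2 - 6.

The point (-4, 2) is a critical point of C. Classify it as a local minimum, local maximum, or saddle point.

saddle point

The mixed partial ∂²C/∂u∂v is 0, so the Hessian at any point is diag(C_uu, C_vv) = diag(4(3u^2 + 12u + 8), 36(3v^2 - 10v + 6)).
At (-4, 2): H = diag(32, -72).
The eigenvalues have opposite signs, so H is indefinite: a saddle point.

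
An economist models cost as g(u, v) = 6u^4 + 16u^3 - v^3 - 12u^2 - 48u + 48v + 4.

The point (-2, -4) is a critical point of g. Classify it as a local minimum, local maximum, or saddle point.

The mixed partial ∂²g/∂u∂v is 0, so the Hessian at any point is diag(g_uu, g_vv) = diag(24(3u^2 + 4u - 1), -6v).
At (-2, -4): H = diag(72, 24).
Both eigenvalues are positive, so H is positive definite: a local minimum.

local minimum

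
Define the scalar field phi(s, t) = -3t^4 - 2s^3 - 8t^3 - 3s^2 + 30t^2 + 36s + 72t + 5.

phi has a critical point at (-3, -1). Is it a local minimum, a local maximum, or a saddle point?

local minimum

The mixed partial ∂²phi/∂s∂t is 0, so the Hessian at any point is diag(phi_ss, phi_tt) = diag(-6(2s + 1), 12(-3t^2 - 4t + 5)).
At (-3, -1): H = diag(30, 72).
Both eigenvalues are positive, so H is positive definite: a local minimum.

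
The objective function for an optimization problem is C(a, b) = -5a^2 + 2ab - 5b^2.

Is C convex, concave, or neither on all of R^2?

C is quadratic, so its Hessian is the constant matrix H = [[-10, 2], [2, -10]].
det(H) = 96, tr(H) = -20.
det(H) > 0 and tr(H) < 0, so H is negative definite everywhere: concave.

concave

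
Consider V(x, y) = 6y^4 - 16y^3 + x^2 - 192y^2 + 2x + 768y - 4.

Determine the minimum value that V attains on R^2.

-3589

V(x,y) separates as P(x) + Q(y) − 4, so its minimum is min P + min Q − 4.
P'(x) = 2x + 2 vanishes at x ∈ {-1}; Q'(y) = 24(y - 4)(y - 2)(y + 4) vanishes at y ∈ {-4, 2, 4}.
Local minima of P (where P''>0): P(-1)=-1. Local minima of Q: Q(-4)=-3584, Q(4)=512.
So the global minimum of V is P(-1) + Q(-4) − 4 = -1 − 3584 − 4 = -3589, attained at (-1, -4).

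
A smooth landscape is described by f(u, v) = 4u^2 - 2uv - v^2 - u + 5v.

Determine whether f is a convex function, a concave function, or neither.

neither

f is quadratic, so its Hessian is the constant matrix H = [[8, -2], [-2, -2]].
det(H) = -20, tr(H) = 6.
det(H) < 0, so H is indefinite: neither convex nor concave.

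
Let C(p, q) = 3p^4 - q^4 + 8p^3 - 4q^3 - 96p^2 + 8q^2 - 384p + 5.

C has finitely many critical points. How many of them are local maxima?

2

C separates as a function of p plus a function of q, so ∇C=0 decouples.
∂C/∂p = 12(p - 4)(p + 2)(p + 4) = 0 at p ∈ {-4, -2, 4}; ∂C/∂q = -4q(q - 1)(q + 4) = 0 at q ∈ {-4, 0, 1}.
The Hessian is diagonal: diag(C_pp, C_qq). Second derivatives: C_pp(-4)=192, C_pp(-2)=-144, C_pp(4)=576; C_qq(-4)=-80, C_qq(0)=16, C_qq(1)=-20.
Local maxima occur where both diagonal entries negative: (-2, -4), (-2, 1). Count: 2.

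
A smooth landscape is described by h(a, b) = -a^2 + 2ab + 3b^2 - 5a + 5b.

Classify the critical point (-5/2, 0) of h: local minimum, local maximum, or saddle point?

saddle point

The Hessian of h is constant: H = [[-2, 2], [2, 6]].
det(H) = (-2)·6 − 2² = -16.
Since det(H) < 0, H is indefinite and the critical point is a saddle point.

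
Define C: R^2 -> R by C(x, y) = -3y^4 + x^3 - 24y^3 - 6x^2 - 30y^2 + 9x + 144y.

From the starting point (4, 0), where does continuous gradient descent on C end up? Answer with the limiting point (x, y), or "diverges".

C is separable, so gradient descent decouples: x follows -∂C/∂x, y follows -∂C/∂y.
∂C/∂x = 3(x - 3)(x - 1); at x=4 this is 9, so x decreases.
∂C/∂y = -12(y - 1)(y + 3)(y + 4); at y=0 this is 144, so y decreases.
x converges to its nearest critical value 3 (a local min of the x-part); y converges to -3. The iterate converges to (3, -3).

(3, -3)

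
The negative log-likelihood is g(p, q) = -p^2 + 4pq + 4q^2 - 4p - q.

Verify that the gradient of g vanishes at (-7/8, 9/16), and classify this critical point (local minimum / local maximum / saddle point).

saddle point

∇g = (-2p + 4q - 4, 4p + 8q - 1); substituting (-7/8, 9/16) gives ∇g = (0, 0), so (-7/8, 9/16) is indeed a critical point.
The Hessian of g is constant: H = [[-2, 4], [4, 8]].
det(H) = (-2)·8 − 4² = -32.
Since det(H) < 0, H is indefinite and the critical point is a saddle point.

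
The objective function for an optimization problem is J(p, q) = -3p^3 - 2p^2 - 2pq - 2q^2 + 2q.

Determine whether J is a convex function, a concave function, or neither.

The term -3p^3 is cubic, so the Hessian is not constant.
∂²J/∂p² = -18p - 4, which takes both signs as p varies (negative for sufficiently large p). A diagonal entry of the Hessian changing sign means the Hessian is neither positive- nor negative-semidefinite on all of R^2.

neither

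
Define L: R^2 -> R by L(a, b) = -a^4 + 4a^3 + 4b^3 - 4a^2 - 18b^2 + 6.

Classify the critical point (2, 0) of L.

local maximum

The mixed partial ∂²L/∂a∂b is 0, so the Hessian at any point is diag(L_aa, L_bb) = diag(4(-3a^2 + 6a - 2), 12(2b - 3)).
At (2, 0): H = diag(-8, -36).
Both eigenvalues are negative, so H is negative definite: a local maximum.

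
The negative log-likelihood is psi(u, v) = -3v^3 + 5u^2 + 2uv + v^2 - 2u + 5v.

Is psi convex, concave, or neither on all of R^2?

The term -3v^3 is cubic, so the Hessian is not constant.
∂²psi/∂v² = -18v + 2, which takes both signs as v varies (negative for sufficiently large v). A diagonal entry of the Hessian changing sign means the Hessian is neither positive- nor negative-semidefinite on all of R^2.

neither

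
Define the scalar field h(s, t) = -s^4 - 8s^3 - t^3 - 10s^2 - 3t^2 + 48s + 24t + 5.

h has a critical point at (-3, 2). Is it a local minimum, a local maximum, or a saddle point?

The mixed partial ∂²h/∂s∂t is 0, so the Hessian at any point is diag(h_ss, h_tt) = diag(-4(3s^2 + 12s + 5), -6(t + 1)).
At (-3, 2): H = diag(16, -18).
The eigenvalues have opposite signs, so H is indefinite: a saddle point.

saddle point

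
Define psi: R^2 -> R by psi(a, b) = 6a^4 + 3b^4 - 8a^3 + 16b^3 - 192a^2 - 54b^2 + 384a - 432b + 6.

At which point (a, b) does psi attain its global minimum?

(-4, 3)

psi(a,b) separates as P(a) + Q(b) + 6, so its minimum is min P + min Q + 6.
P'(a) = 24(a - 4)(a - 1)(a + 4) vanishes at a ∈ {-4, 1, 4}; Q'(b) = 12(b - 3)(b + 3)(b + 4) vanishes at b ∈ {-4, -3, 3}.
Local minima of P (where P''>0): P(-4)=-2560, P(4)=-512. Local minima of Q: Q(-4)=608, Q(3)=-1107.
So the global minimum of psi is P(-4) + Q(3) + 6 = -2560 − 1107 + 6 = -3661, attained at (-4, 3).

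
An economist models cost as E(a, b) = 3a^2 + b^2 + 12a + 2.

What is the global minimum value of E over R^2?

-10

E(a,b) separates as P(a) + Q(b) + 2, so its minimum is min P + min Q + 2.
P'(a) = 6a + 12 vanishes at a ∈ {-2}; Q'(b) = 2b vanishes at b ∈ {0}.
Local minima of P (where P''>0): P(-2)=-12. Local minima of Q: Q(0)=0.
So the global minimum of E is P(-2) + Q(0) + 2 = -12 + 0 + 2 = -10, attained at (-2, 0).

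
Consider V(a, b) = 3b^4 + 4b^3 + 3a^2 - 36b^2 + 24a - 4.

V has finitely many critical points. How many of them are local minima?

2

V separates as a function of a plus a function of b, so ∇V=0 decouples.
∂V/∂a = 6(a + 4) = 0 at a ∈ {-4}; ∂V/∂b = 12b(b - 2)(b + 3) = 0 at b ∈ {-3, 0, 2}.
The Hessian is diagonal: diag(V_aa, V_bb). Second derivatives: V_aa(-4)=6; V_bb(-3)=180, V_bb(0)=-72, V_bb(2)=120.
Local minima occur where both diagonal entries positive: (-4, -3), (-4, 2). Count: 2.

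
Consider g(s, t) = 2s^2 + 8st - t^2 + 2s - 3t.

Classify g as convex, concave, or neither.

g is quadratic, so its Hessian is the constant matrix H = [[4, 8], [8, -2]].
det(H) = -72, tr(H) = 2.
det(H) < 0, so H is indefinite: neither convex nor concave.

neither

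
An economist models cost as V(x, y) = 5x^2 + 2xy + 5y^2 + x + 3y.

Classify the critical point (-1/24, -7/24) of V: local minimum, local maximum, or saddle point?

local minimum

The Hessian of V is constant: H = [[10, 2], [2, 10]].
det(H) = 10·10 − 2² = 96.
det(H) > 0 and tr(H) = 20 > 0, so H is positive definite and the point is a local minimum.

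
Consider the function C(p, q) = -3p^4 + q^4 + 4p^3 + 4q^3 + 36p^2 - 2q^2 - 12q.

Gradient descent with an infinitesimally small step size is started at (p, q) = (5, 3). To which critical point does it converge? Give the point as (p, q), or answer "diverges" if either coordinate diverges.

C is separable, so gradient descent decouples: p follows -∂C/∂p, q follows -∂C/∂q.
∂C/∂p = -12p(p - 3)(p + 2); at p=5 this is -840, so p increases.
∂C/∂q = 4(q - 1)(q + 1)(q + 3); at q=3 this is 192, so q decreases.
The p-coordinate has no critical point in that direction and runs off to infinity.

diverges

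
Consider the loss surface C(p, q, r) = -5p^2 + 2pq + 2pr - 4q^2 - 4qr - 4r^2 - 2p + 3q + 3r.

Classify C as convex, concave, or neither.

concave

C is quadratic, so its Hessian is the constant matrix H = [[-10, 2, 2], [2, -8, -4], [2, -4, -8]].
Leading principal minors: -10, 76, -448.
Signs alternate −, +, − ⇒ H ≺ 0 ⇒ concave.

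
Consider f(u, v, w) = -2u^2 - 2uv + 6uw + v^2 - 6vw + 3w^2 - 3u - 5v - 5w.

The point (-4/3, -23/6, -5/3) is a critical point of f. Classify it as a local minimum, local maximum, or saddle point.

saddle point

The Hessian is constant: H = [[-4, -2, 6], [-2, 2, -6], [6, -6, 6]].
Leading principal minors: Δ₁ = -4, Δ₂ = -12, Δ₃ = 144.
The minors fit neither the all-positive nor the alternating-sign pattern, so H is indefinite: a saddle point.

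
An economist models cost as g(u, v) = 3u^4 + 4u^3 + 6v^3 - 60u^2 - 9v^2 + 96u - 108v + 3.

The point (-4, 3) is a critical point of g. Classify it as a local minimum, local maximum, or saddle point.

local minimum

The mixed partial ∂²g/∂u∂v is 0, so the Hessian at any point is diag(g_uu, g_vv) = diag(12(3u^2 + 2u - 10), 18(2v - 1)).
At (-4, 3): H = diag(360, 90).
Both eigenvalues are positive, so H is positive definite: a local minimum.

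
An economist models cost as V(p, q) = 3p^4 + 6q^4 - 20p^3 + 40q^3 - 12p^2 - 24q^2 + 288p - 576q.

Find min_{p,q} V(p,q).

V(p,q) separates as A(p) + B(q), so its minimum is min A + min B.
A'(p) = 12(p - 4)(p - 3)(p + 2) vanishes at p ∈ {-2, 3, 4}; B'(q) = 24(q - 2)(q + 3)(q + 4) vanishes at q ∈ {-4, -3, 2}.
Local minima of A (where A''>0): A(-2)=-416, A(4)=448. Local minima of B: B(-4)=896, B(2)=-832.
So the global minimum of V is A(-2) + B(2) = -416 − 832 = -1248, attained at (-2, 2).

-1248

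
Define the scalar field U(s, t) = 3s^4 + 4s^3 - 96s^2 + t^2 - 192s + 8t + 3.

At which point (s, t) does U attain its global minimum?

(4, -4)

U(s,t) separates as P(s) + Q(t) + 3, so its minimum is min P + min Q + 3.
P'(s) = 12(s - 4)(s + 1)(s + 4) vanishes at s ∈ {-4, -1, 4}; Q'(t) = 2(t + 4) vanishes at t ∈ {-4}.
Local minima of P (where P''>0): P(-4)=-256, P(4)=-1280. Local minima of Q: Q(-4)=-16.
So the global minimum of U is P(4) + Q(-4) + 3 = -1280 − 16 + 3 = -1293, attained at (4, -4).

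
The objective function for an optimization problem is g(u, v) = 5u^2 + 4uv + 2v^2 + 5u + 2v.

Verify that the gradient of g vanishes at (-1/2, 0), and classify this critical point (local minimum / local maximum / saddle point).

local minimum

∇g = (10u + 4v + 5, 4u + 4v + 2); substituting (-1/2, 0) gives ∇g = (0, 0), so (-1/2, 0) is indeed a critical point.
The Hessian of g is constant: H = [[10, 4], [4, 4]].
det(H) = 10·4 − 4² = 24.
det(H) > 0 and tr(H) = 14 > 0, so H is positive definite and the point is a local minimum.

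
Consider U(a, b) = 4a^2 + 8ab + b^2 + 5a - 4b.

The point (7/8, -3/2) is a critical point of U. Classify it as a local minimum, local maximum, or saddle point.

saddle point

The Hessian of U is constant: H = [[8, 8], [8, 2]].
det(H) = 8·2 − 8² = -48.
Since det(H) < 0, H is indefinite and the critical point is a saddle point.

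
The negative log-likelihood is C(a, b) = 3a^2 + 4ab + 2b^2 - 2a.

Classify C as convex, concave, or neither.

C is quadratic, so its Hessian is the constant matrix H = [[6, 4], [4, 4]].
det(H) = 8, tr(H) = 10.
det(H) > 0 and tr(H) > 0, so H is positive definite everywhere: convex.

convex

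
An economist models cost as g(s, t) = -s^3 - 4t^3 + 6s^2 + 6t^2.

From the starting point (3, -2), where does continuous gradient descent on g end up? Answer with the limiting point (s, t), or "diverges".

g is separable, so gradient descent decouples: s follows -∂g/∂s, t follows -∂g/∂t.
∂g/∂s = -3s(s - 4); at s=3 this is 9, so s decreases.
∂g/∂t = -12t(t - 1); at t=-2 this is -72, so t increases.
s converges to its nearest critical value 0 (a local min of the s-part); t converges to 0. The iterate converges to (0, 0).

(0, 0)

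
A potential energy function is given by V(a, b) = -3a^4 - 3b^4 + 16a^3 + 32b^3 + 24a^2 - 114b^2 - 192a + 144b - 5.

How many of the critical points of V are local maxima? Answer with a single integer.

4

V separates as a function of a plus a function of b, so ∇V=0 decouples.
∂V/∂a = -12(a - 4)(a - 2)(a + 2) = 0 at a ∈ {-2, 2, 4}; ∂V/∂b = -12(b - 4)(b - 3)(b - 1) = 0 at b ∈ {1, 3, 4}.
The Hessian is diagonal: diag(V_aa, V_bb). Second derivatives: V_aa(-2)=-288, V_aa(2)=96, V_aa(4)=-144; V_bb(1)=-72, V_bb(3)=24, V_bb(4)=-36.
Local maxima occur where both diagonal entries negative: (-2, 1), (-2, 4), (4, 1), (4, 4). Count: 4.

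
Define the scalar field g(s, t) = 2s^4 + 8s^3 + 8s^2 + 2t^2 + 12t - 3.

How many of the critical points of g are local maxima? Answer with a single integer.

g separates as a function of s plus a function of t, so ∇g=0 decouples.
∂g/∂s = 8s(s + 1)(s + 2) = 0 at s ∈ {-2, -1, 0}; ∂g/∂t = 4(t + 3) = 0 at t ∈ {-3}.
The Hessian is diagonal: diag(g_ss, g_tt). Second derivatives: g_ss(-2)=16, g_ss(-1)=-8, g_ss(0)=16; g_tt(-3)=4.
Local maxima occur where both diagonal entries negative: none. Count: 0.

0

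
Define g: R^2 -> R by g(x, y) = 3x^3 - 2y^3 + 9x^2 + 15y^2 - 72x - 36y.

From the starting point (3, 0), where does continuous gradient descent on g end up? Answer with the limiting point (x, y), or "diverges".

(2, 2)

g is separable, so gradient descent decouples: x follows -∂g/∂x, y follows -∂g/∂y.
∂g/∂x = 9(x - 2)(x + 4); at x=3 this is 63, so x decreases.
∂g/∂y = -6(y - 3)(y - 2); at y=0 this is -36, so y increases.
x converges to its nearest critical value 2 (a local min of the x-part); y converges to 2. The iterate converges to (2, 2).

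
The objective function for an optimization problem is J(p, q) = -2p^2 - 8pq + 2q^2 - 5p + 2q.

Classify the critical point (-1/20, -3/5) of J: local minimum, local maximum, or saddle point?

saddle point

The Hessian of J is constant: H = [[-4, -8], [-8, 4]].
det(H) = (-4)·4 − (-8)² = -80.
Since det(H) < 0, H is indefinite and the critical point is a saddle point.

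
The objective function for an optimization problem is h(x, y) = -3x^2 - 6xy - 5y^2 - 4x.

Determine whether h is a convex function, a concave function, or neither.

concave

h is quadratic, so its Hessian is the constant matrix H = [[-6, -6], [-6, -10]].
det(H) = 24, tr(H) = -16.
det(H) > 0 and tr(H) < 0, so H is negative definite everywhere: concave.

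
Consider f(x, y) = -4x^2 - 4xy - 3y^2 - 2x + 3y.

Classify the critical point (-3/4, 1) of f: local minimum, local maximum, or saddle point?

local maximum

The Hessian of f is constant: H = [[-8, -4], [-4, -6]].
det(H) = (-8)·(-6) − (-4)² = 32.
det(H) > 0 and tr(H) = -14 < 0, so H is negative definite and the point is a local maximum.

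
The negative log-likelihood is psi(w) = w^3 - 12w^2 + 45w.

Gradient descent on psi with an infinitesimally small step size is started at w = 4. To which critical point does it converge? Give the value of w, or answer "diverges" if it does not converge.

5

psi'(w) = 3(w - 5)(w - 3), so psi'(4) = -3.
Gradient descent moves in the -psi' direction, i.e. w is increasing.
The nearest critical point in that direction is w = 5, where psi'' = 6 > 0 (a local minimum). The iterate converges there.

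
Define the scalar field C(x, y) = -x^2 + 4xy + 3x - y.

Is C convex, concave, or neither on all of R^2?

neither

C is quadratic, so its Hessian is the constant matrix H = [[-2, 4], [4, 0]].
det(H) = -16, tr(H) = -2.
det(H) < 0, so H is indefinite: neither convex nor concave.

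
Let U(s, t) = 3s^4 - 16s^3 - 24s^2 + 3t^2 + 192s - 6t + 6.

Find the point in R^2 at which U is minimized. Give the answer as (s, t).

(-2, 1)

U(s,t) separates as P(s) + Q(t) + 6, so its minimum is min P + min Q + 6.
P'(s) = 12(s - 4)(s - 2)(s + 2) vanishes at s ∈ {-2, 2, 4}; Q'(t) = 6(t - 1) vanishes at t ∈ {1}.
Local minima of P (where P''>0): P(-2)=-304, P(4)=128. Local minima of Q: Q(1)=-3.
So the global minimum of U is P(-2) + Q(1) + 6 = -304 − 3 + 6 = -301, attained at (-2, 1).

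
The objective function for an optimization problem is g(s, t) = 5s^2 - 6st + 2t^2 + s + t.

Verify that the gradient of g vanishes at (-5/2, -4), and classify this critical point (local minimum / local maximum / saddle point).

∇g = (10s - 6t + 1, -6s + 4t + 1); substituting (-5/2, -4) gives ∇g = (0, 0), so (-5/2, -4) is indeed a critical point.
The Hessian of g is constant: H = [[10, -6], [-6, 4]].
det(H) = 10·4 − (-6)² = 4.
det(H) > 0 and tr(H) = 14 > 0, so H is positive definite and the point is a local minimum.

local minimum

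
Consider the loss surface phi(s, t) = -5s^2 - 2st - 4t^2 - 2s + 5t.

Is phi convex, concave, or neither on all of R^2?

concave

phi is quadratic, so its Hessian is the constant matrix H = [[-10, -2], [-2, -8]].
det(H) = 76, tr(H) = -18.
det(H) > 0 and tr(H) < 0, so H is negative definite everywhere: concave.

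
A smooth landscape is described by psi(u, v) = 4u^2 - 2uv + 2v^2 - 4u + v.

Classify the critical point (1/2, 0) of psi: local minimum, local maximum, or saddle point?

The Hessian of psi is constant: H = [[8, -2], [-2, 4]].
det(H) = 8·4 − (-2)² = 28.
det(H) > 0 and tr(H) = 12 > 0, so H is positive definite and the point is a local minimum.

local minimum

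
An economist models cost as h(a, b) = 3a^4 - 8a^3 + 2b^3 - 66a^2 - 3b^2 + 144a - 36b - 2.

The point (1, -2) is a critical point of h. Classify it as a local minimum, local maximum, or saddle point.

The mixed partial ∂²h/∂a∂b is 0, so the Hessian at any point is diag(h_aa, h_bb) = diag(12(3a^2 - 4a - 11), 6(2b - 1)).
At (1, -2): H = diag(-144, -30).
Both eigenvalues are negative, so H is negative definite: a local maximum.

local maximum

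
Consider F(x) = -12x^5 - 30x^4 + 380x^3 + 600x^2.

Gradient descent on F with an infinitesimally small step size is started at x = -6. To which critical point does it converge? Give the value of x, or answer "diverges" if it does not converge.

F'(x) = -60x(x - 4)(x + 1)(x + 5), so F'(-6) = -18000.
Gradient descent moves in the -F' direction, i.e. x is increasing.
The nearest critical point in that direction is x = -5, where F'' = 10800 > 0 (a local minimum). The iterate converges there.

-5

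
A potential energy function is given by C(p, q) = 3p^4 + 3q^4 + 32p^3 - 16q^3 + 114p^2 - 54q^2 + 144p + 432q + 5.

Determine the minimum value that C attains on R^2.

C(p,q) separates as A(p) + B(q) + 5, so its minimum is min A + min B + 5.
A'(p) = 12(p + 1)(p + 3)(p + 4) vanishes at p ∈ {-4, -3, -1}; B'(q) = 12(q - 4)(q - 3)(q + 3) vanishes at q ∈ {-3, 3, 4}.
Local minima of A (where A''>0): A(-4)=-32, A(-1)=-59. Local minima of B: B(-3)=-1107, B(4)=608.
So the global minimum of C is A(-1) + B(-3) + 5 = -59 − 1107 + 5 = -1161, attained at (-1, -3).

-1161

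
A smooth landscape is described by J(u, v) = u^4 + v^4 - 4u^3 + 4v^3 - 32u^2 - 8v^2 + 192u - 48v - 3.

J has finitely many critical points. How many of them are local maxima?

1

J separates as a function of u plus a function of v, so ∇J=0 decouples.
∂J/∂u = 4(u - 4)(u - 3)(u + 4) = 0 at u ∈ {-4, 3, 4}; ∂J/∂v = 4(v - 2)(v + 2)(v + 3) = 0 at v ∈ {-3, -2, 2}.
The Hessian is diagonal: diag(J_uu, J_vv). Second derivatives: J_uu(-4)=224, J_uu(3)=-28, J_uu(4)=32; J_vv(-3)=20, J_vv(-2)=-16, J_vv(2)=80.
Local maxima occur where both diagonal entries negative: (3, -2). Count: 1.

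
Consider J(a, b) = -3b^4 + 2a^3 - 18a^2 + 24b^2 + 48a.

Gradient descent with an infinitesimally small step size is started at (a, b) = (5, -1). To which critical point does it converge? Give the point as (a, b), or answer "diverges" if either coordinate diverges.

(4, 0)

J is separable, so gradient descent decouples: a follows -∂J/∂a, b follows -∂J/∂b.
∂J/∂a = 6(a - 4)(a - 2); at a=5 this is 18, so a decreases.
∂J/∂b = -12b(b - 2)(b + 2); at b=-1 this is -36, so b increases.
a converges to its nearest critical value 4 (a local min of the a-part); b converges to 0. The iterate converges to (4, 0).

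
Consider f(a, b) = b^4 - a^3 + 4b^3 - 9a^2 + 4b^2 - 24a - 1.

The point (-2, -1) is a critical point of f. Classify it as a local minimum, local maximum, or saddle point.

The mixed partial ∂²f/∂a∂b is 0, so the Hessian at any point is diag(f_aa, f_bb) = diag(-6(a + 3), 4(3b^2 + 6b + 2)).
At (-2, -1): H = diag(-6, -4).
Both eigenvalues are negative, so H is negative definite: a local maximum.

local maximum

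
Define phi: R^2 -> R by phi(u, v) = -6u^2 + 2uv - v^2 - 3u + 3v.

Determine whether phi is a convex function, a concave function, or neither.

concave

phi is quadratic, so its Hessian is the constant matrix H = [[-12, 2], [2, -2]].
det(H) = 20, tr(H) = -14.
det(H) > 0 and tr(H) < 0, so H is negative definite everywhere: concave.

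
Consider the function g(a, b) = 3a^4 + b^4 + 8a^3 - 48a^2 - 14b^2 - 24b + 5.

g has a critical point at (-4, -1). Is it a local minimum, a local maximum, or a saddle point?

saddle point

The mixed partial ∂²g/∂a∂b is 0, so the Hessian at any point is diag(g_aa, g_bb) = diag(12(3a^2 + 4a - 8), 4(3b^2 - 7)).
At (-4, -1): H = diag(288, -16).
The eigenvalues have opposite signs, so H is indefinite: a saddle point.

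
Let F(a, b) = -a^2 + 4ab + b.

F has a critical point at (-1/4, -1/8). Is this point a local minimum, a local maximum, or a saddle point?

saddle point

The Hessian of F is constant: H = [[-2, 4], [4, 0]].
det(H) = (-2)·0 − 4² = -16.
Since det(H) < 0, H is indefinite and the critical point is a saddle point.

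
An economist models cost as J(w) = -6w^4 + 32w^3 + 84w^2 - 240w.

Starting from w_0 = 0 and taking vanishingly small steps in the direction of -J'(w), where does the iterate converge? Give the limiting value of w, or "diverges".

1

J'(w) = -24(w - 5)(w - 1)(w + 2), so J'(0) = -240.
Gradient descent moves in the -J' direction, i.e. w is increasing.
The nearest critical point in that direction is w = 1, where J'' = 288 > 0 (a local minimum). The iterate converges there.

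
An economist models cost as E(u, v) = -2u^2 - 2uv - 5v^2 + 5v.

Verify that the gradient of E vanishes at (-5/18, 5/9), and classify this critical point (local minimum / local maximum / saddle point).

∇E = (-4u - 2v, -2u - 10v + 5); substituting (-5/18, 5/9) gives ∇E = (0, 0), so (-5/18, 5/9) is indeed a critical point.
The Hessian of E is constant: H = [[-4, -2], [-2, -10]].
det(H) = (-4)·(-10) − (-2)² = 36.
det(H) > 0 and tr(H) = -14 < 0, so H is negative definite and the point is a local maximum.

local maximum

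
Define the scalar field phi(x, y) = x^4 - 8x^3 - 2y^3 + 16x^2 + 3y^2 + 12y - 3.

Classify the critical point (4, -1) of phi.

local minimum

The mixed partial ∂²phi/∂x∂y is 0, so the Hessian at any point is diag(phi_xx, phi_yy) = diag(4(3x^2 - 12x + 8), 6(-2y + 1)).
At (4, -1): H = diag(32, 18).
Both eigenvalues are positive, so H is positive definite: a local minimum.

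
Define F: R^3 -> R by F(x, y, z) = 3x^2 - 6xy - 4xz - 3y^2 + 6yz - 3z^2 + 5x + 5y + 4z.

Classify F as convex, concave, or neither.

neither

F is quadratic, so its Hessian is the constant matrix H = [[6, -6, -4], [-6, -6, 6], [-4, 6, -6]].
Leading principal minors: 6, -72, 600.
Neither pattern holds ⇒ H is indefinite ⇒ neither convex nor concave.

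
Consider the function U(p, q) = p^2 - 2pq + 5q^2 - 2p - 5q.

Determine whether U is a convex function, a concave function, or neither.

U is quadratic, so its Hessian is the constant matrix H = [[2, -2], [-2, 10]].
det(H) = 16, tr(H) = 12.
det(H) > 0 and tr(H) > 0, so H is positive definite everywhere: convex.

convex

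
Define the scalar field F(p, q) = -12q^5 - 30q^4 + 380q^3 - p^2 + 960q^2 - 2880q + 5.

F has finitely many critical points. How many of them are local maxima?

2

F separates as a function of p plus a function of q, so ∇F=0 decouples.
∂F/∂p = -2p = 0 at p ∈ {0}; ∂F/∂q = -60(q - 4)(q - 1)(q + 3)(q + 4) = 0 at q ∈ {-4, -3, 1, 4}.
The Hessian is diagonal: diag(F_pp, F_qq). Second derivatives: F_pp(0)=-2; F_qq(-4)=2400, F_qq(-3)=-1680, F_qq(1)=3600, F_qq(4)=-10080.
Local maxima occur where both diagonal entries negative: (0, -3), (0, 4). Count: 2.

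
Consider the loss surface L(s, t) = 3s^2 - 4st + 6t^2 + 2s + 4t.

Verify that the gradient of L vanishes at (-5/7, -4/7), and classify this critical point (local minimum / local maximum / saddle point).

∇L = (6s - 4t + 2, -4s + 12t + 4); substituting (-5/7, -4/7) gives ∇L = (0, 0), so (-5/7, -4/7) is indeed a critical point.
The Hessian of L is constant: H = [[6, -4], [-4, 12]].
det(H) = 6·12 − (-4)² = 56.
det(H) > 0 and tr(H) = 18 > 0, so H is positive definite and the point is a local minimum.

local minimum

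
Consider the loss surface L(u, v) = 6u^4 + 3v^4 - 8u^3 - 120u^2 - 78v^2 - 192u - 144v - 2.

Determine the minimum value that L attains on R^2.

-2722

L(u,v) separates as P(u) + Q(v) − 2, so its minimum is min P + min Q − 2.
P'(u) = 24(u - 4)(u + 1)(u + 2) vanishes at u ∈ {-2, -1, 4}; Q'(v) = 12(v - 4)(v + 1)(v + 3) vanishes at v ∈ {-3, -1, 4}.
Local minima of P (where P''>0): P(-2)=64, P(4)=-1664. Local minima of Q: Q(-3)=-27, Q(4)=-1056.
So the global minimum of L is P(4) + Q(4) − 2 = -1664 − 1056 − 2 = -2722, attained at (4, 4).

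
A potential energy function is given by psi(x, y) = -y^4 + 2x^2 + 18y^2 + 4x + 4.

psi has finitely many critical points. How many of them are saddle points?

2

psi separates as a function of x plus a function of y, so ∇psi=0 decouples.
∂psi/∂x = 4(x + 1) = 0 at x ∈ {-1}; ∂psi/∂y = -4y(y - 3)(y + 3) = 0 at y ∈ {-3, 0, 3}.
The Hessian is diagonal: diag(psi_xx, psi_yy). Second derivatives: psi_xx(-1)=4; psi_yy(-3)=-72, psi_yy(0)=36, psi_yy(3)=-72.
Saddle points occur where the two diagonal entries have opposite signs: (-1, -3), (-1, 3). Count: 2.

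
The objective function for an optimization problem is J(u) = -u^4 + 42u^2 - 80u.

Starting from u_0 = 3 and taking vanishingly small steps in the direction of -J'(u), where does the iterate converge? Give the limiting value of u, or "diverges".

J'(u) = -4(u - 4)(u - 1)(u + 5), so J'(3) = 64.
Gradient descent moves in the -J' direction, i.e. u is decreasing.
The nearest critical point in that direction is u = 1, where J'' = 72 > 0 (a local minimum). The iterate converges there.

1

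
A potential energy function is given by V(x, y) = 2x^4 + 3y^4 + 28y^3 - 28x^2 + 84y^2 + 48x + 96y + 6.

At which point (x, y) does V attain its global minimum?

(-3, -4)

V(x,y) separates as P(x) + Q(y) + 6, so its minimum is min P + min Q + 6.
P'(x) = 8(x - 2)(x - 1)(x + 3) vanishes at x ∈ {-3, 1, 2}; Q'(y) = 12(y + 1)(y + 2)(y + 4) vanishes at y ∈ {-4, -2, -1}.
Local minima of P (where P''>0): P(-3)=-234, P(2)=16. Local minima of Q: Q(-4)=-64, Q(-1)=-37.
So the global minimum of V is P(-3) + Q(-4) + 6 = -234 − 64 + 6 = -292, attained at (-3, -4).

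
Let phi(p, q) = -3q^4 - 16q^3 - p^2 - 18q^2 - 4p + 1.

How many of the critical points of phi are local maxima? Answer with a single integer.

2

phi separates as a function of p plus a function of q, so ∇phi=0 decouples.
∂phi/∂p = -2(p + 2) = 0 at p ∈ {-2}; ∂phi/∂q = -12q(q + 1)(q + 3) = 0 at q ∈ {-3, -1, 0}.
The Hessian is diagonal: diag(phi_pp, phi_qq). Second derivatives: phi_pp(-2)=-2; phi_qq(-3)=-72, phi_qq(-1)=24, phi_qq(0)=-36.
Local maxima occur where both diagonal entries negative: (-2, -3), (-2, 0). Count: 2.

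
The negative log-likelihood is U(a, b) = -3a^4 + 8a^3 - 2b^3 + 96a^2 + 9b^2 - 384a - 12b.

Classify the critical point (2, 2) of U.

saddle point

The mixed partial ∂²U/∂a∂b is 0, so the Hessian at any point is diag(U_aa, U_bb) = diag(12(-3a^2 + 4a + 16), 6(-2b + 3)).
At (2, 2): H = diag(144, -6).
The eigenvalues have opposite signs, so H is indefinite: a saddle point.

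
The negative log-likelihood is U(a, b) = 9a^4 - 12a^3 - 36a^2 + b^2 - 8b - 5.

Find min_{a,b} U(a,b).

-117

U(a,b) separates as P(a) + Q(b) − 5, so its minimum is min P + min Q − 5.
P'(a) = 36a(a - 2)(a + 1) vanishes at a ∈ {-1, 0, 2}; Q'(b) = 2b - 8 vanishes at b ∈ {4}.
Local minima of P (where P''>0): P(-1)=-15, P(2)=-96. Local minima of Q: Q(4)=-16.
So the global minimum of U is P(2) + Q(4) − 5 = -96 − 16 − 5 = -117, attained at (2, 4).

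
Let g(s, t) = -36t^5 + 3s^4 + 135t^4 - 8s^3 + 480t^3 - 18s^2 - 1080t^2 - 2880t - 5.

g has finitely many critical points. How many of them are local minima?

g separates as a function of s plus a function of t, so ∇g=0 decouples.
∂g/∂s = 12s(s - 3)(s + 1) = 0 at s ∈ {-1, 0, 3}; ∂g/∂t = -180(t - 4)(t - 2)(t + 1)(t + 2) = 0 at t ∈ {-2, -1, 2, 4}.
The Hessian is diagonal: diag(g_ss, g_tt). Second derivatives: g_ss(-1)=48, g_ss(0)=-36, g_ss(3)=144; g_tt(-2)=4320, g_tt(-1)=-2700, g_tt(2)=4320, g_tt(4)=-10800.
Local minima occur where both diagonal entries positive: (-1, -2), (-1, 2), (3, -2), (3, 2). Count: 4.

4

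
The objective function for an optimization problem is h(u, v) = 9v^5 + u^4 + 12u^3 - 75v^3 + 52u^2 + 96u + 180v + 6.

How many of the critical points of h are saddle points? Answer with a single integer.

6

h separates as a function of u plus a function of v, so ∇h=0 decouples.
∂h/∂u = 4(u + 2)(u + 3)(u + 4) = 0 at u ∈ {-4, -3, -2}; ∂h/∂v = 45(v - 2)(v - 1)(v + 1)(v + 2) = 0 at v ∈ {-2, -1, 1, 2}.
The Hessian is diagonal: diag(h_uu, h_vv). Second derivatives: h_uu(-4)=8, h_uu(-3)=-4, h_uu(-2)=8; h_vv(-2)=-540, h_vv(-1)=270, h_vv(1)=-270, h_vv(2)=540.
Saddle points occur where the two diagonal entries have opposite signs: (-4, -2), (-4, 1), (-3, -1), (-3, 2), (-2, -2), (-2, 1). Count: 6.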